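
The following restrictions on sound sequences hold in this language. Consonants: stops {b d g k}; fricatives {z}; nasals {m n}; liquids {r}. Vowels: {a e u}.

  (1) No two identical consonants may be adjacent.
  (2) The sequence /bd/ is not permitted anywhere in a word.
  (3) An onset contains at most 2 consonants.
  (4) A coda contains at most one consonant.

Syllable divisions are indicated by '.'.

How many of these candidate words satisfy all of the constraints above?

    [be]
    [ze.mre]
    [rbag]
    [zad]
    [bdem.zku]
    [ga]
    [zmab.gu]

6

[be] — σ1 onset /b/, coda /∅/ ok → well-formed
[ze.mre] — σ1 onset /z/, coda /∅/ ok; σ2 onset /mr/ (2C), coda /∅/ ok → well-formed
[rbag] — σ1 onset /rb/ (2C), coda /g/ ok → well-formed
[zad] — σ1 onset /z/, coda /d/ ok → well-formed
[bdem.zku] — violates constraint 2: contains banned sequence /bd/ → ill-formed
[ga] — σ1 onset /g/, coda /∅/ ok → well-formed
[zmab.gu] — σ1 onset /zm/ (2C), coda /b/ ok; σ2 onset /g/, coda /∅/ ok → well-formed
Well-formed: [be], [ze.mre], [rbag], [zad], [ga], [zmab.gu] → 6.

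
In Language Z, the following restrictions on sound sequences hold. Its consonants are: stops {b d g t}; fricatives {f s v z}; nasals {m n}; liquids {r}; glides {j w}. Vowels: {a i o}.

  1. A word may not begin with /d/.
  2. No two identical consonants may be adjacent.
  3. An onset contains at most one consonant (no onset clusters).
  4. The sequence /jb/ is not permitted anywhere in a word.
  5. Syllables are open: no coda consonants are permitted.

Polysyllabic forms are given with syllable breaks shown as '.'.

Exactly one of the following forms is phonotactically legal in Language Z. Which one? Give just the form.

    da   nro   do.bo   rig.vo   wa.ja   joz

da — violates constraint 1: word begins with /d/ → phonotactically illegal
nro — violates constraint 3: syllable 1 onset /nr/ has 2 consonants (> 1) → phonotactically illegal
do.bo — violates constraint 1: word begins with /d/ → phonotactically illegal
rig.vo — violates constraint 5: syllable 1 coda /g/ has 1 consonant (> 0) → phonotactically illegal
wa.ja — σ1 onset /w/, coda /∅/ ok; σ2 onset /j/, coda /∅/ ok → phonotactically legal
joz — violates constraint 5: syllable 1 coda /z/ has 1 consonant (> 0) → phonotactically illegal

wa.ja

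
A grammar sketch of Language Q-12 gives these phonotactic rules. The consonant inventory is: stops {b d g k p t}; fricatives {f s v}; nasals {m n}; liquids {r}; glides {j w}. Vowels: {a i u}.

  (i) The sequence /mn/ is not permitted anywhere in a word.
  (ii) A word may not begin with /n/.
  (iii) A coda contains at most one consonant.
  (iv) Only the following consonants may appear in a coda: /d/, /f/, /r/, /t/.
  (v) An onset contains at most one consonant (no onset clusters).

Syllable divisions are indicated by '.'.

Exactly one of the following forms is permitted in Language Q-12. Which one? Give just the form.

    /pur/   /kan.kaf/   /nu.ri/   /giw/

/pur/

/pur/ — σ1 onset /p/, coda /r/ ok → permitted
/kan.kaf/ — violates constraint (iv): syllable 1 coda contains /n/, which is not a licensed coda consonant → not permitted
/nu.ri/ — violates constraint (ii): word begins with /n/ → not permitted
/giw/ — violates constraint (iv): syllable 1 coda contains /w/, which is not a licensed coda consonant → not permitted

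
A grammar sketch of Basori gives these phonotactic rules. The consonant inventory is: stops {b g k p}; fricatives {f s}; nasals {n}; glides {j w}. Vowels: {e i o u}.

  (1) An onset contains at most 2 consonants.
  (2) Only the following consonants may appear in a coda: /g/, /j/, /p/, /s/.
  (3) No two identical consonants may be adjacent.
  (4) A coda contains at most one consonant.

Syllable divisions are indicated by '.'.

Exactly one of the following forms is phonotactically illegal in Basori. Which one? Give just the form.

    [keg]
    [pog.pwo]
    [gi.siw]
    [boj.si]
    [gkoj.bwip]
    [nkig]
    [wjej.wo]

[gi.siw]

[keg] — σ1 onset /k/, coda /g/ ok → phonotactically legal
[pog.pwo] — σ1 onset /p/, coda /g/ ok; σ2 onset /pw/ (2C), coda /∅/ ok → phonotactically legal
[gi.siw] — violates constraint 2: syllable 2 coda contains /w/, which is not a licensed coda consonant → phonotactically illegal
[boj.si] — σ1 onset /b/, coda /j/ ok; σ2 onset /s/, coda /∅/ ok → phonotactically legal
[gkoj.bwip] — σ1 onset /gk/ (2C), coda /j/ ok; σ2 onset /bw/ (2C), coda /p/ ok → phonotactically legal
[nkig] — σ1 onset /nk/ (2C), coda /g/ ok → phonotactically legal
[wjej.wo] — σ1 onset /wj/ (2C), coda /j/ ok; σ2 onset /w/, coda /∅/ ok → phonotactically legal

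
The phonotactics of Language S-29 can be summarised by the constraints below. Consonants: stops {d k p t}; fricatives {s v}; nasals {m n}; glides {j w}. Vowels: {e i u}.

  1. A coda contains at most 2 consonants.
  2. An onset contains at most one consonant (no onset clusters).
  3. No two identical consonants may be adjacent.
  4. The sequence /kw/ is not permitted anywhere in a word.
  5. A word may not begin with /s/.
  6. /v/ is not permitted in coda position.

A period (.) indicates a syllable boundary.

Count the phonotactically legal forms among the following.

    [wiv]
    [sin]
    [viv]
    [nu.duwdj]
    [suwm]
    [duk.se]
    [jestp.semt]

[wiv] — violates constraint 6: syllable 1 coda contains /v/ → phonotactically illegal
[sin] — violates constraint 5: word begins with /s/ → phonotactically illegal
[viv] — violates constraint 6: syllable 1 coda contains /v/ → phonotactically illegal
[nu.duwdj] — violates constraint 1: syllable 2 coda /wdj/ has 3 consonants (> 2) → phonotactically illegal
[suwm] — violates constraint 5: word begins with /s/ → phonotactically illegal
[duk.se] — σ1 onset /d/, coda /k/ ok; σ2 onset /s/, coda /∅/ ok → phonotactically legal
[jestp.semt] — violates constraint 1: syllable 1 coda /stp/ has 3 consonants (> 2) → phonotactically illegal
Phonotactically legal: [duk.se] → 1.

1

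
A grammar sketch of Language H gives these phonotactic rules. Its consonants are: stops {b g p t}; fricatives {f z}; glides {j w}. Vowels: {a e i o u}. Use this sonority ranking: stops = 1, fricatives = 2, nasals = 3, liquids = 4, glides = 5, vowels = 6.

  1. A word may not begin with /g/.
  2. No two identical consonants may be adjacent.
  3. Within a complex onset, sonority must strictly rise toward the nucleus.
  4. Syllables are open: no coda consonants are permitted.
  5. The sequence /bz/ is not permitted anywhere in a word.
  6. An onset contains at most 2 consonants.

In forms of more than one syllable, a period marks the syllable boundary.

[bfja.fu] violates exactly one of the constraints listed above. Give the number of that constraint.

[bfja.fu]: syllable 1 onset /bfj/ has 3 consonants (> 2).
This is a violation of constraint 6: "An onset contains at most 2 consonants."
The remaining constraints (1, 2, 3, 4, 5) are satisfied.

6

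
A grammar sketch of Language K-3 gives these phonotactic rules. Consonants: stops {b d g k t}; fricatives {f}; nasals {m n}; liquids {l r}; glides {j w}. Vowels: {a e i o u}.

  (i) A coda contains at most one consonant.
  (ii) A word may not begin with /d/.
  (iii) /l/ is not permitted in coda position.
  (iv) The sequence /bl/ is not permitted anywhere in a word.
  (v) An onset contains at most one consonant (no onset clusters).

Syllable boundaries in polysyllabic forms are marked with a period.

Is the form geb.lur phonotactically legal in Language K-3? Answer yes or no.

geb.lur — violates constraint (iv): contains banned sequence /bl/ → phonotactically illegal

no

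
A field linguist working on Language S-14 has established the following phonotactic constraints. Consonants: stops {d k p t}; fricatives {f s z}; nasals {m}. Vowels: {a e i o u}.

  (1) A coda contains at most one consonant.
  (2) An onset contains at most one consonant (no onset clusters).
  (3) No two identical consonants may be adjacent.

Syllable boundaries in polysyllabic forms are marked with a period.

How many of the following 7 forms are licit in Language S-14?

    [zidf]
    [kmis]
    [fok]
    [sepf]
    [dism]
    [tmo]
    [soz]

[zidf] — violates constraint 1: syllable 1 coda /df/ has 2 consonants (> 1) → illicit
[kmis] — violates constraint 2: syllable 1 onset /km/ has 2 consonants (> 1) → illicit
[fok] — σ1 onset /f/, coda /k/ ok → licit
[sepf] — violates constraint 1: syllable 1 coda /pf/ has 2 consonants (> 1) → illicit
[dism] — violates constraint 1: syllable 1 coda /sm/ has 2 consonants (> 1) → illicit
[tmo] — violates constraint 2: syllable 1 onset /tm/ has 2 consonants (> 1) → illicit
[soz] — σ1 onset /s/, coda /z/ ok → licit
Licit: [fok], [soz] → 2.

2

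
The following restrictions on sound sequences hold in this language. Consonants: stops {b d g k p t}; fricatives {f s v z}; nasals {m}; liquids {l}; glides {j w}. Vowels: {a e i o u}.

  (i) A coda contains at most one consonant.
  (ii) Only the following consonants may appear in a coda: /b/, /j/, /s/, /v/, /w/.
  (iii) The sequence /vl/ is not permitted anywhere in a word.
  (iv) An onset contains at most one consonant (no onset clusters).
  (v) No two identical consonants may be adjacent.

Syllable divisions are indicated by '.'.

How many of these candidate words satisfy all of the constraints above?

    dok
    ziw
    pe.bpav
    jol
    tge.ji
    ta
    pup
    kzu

2

dok — violates constraint (ii): syllable 1 coda contains /k/, which is not a licensed coda consonant → ill-formed
ziw — σ1 onset /z/, coda /w/ ok → well-formed
pe.bpav — violates constraint (iv): syllable 2 onset /bp/ has 2 consonants (> 1) → ill-formed
jol — violates constraint (ii): syllable 1 coda contains /l/, which is not a licensed coda consonant → ill-formed
tge.ji — violates constraint (iv): syllable 1 onset /tg/ has 2 consonants (> 1) → ill-formed
ta — σ1 onset /t/, coda /∅/ ok → well-formed
pup — violates constraint (ii): syllable 1 coda contains /p/, which is not a licensed coda consonant → ill-formed
kzu — violates constraint (iv): syllable 1 onset /kz/ has 2 consonants (> 1) → ill-formed
Well-formed: ziw, ta → 2.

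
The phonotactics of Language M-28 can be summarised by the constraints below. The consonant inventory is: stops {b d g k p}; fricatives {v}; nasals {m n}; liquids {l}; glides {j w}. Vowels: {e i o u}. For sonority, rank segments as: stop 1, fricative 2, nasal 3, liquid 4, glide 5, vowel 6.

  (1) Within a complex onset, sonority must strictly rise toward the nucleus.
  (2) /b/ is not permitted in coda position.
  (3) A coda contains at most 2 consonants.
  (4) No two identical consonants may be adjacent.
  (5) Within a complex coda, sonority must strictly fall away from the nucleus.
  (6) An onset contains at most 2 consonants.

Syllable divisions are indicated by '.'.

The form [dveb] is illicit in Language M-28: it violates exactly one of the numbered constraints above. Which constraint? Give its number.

[dveb]: syllable 1 coda contains /b/.
This is a violation of constraint 2: "/b/ is not permitted in coda position."
The remaining constraints (1, 3, 4, 5, 6) are satisfied.

2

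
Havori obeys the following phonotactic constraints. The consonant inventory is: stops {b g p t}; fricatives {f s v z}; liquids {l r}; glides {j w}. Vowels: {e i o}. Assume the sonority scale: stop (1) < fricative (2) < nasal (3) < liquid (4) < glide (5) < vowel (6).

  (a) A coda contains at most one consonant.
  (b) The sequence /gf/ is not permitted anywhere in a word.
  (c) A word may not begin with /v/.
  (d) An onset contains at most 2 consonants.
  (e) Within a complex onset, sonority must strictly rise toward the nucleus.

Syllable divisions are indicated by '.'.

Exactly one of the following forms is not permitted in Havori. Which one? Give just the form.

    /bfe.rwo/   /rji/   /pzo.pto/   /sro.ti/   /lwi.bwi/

/bfe.rwo/ — σ1 onset /bf/ (1→2 rises), coda /∅/ ok; σ2 onset /rw/ (4→5 rises), coda /∅/ ok → permitted
/rji/ — σ1 onset /rj/ (4→5 rises), coda /∅/ ok → permitted
/pzo.pto/ — violates constraint (e): syllable 2 onset /pt/: /p/ (stop, 1) → /t/ (stop, 1) does not rise → not permitted
/sro.ti/ — σ1 onset /sr/ (2→4 rises), coda /∅/ ok; σ2 onset /t/, coda /∅/ ok → permitted
/lwi.bwi/ — σ1 onset /lw/ (4→5 rises), coda /∅/ ok; σ2 onset /bw/ (1→5 rises), coda /∅/ ok → permitted

/pzo.pto/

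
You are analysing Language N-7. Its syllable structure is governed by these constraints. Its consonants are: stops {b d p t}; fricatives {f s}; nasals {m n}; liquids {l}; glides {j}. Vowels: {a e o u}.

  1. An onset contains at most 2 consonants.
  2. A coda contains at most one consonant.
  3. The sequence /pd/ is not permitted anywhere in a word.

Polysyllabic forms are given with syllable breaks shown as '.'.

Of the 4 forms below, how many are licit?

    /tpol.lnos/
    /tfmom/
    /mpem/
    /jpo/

3

/tpol.lnos/ — σ1 onset /tp/ (2C), coda /l/ ok; σ2 onset /ln/ (2C), coda /s/ ok → licit
/tfmom/ — violates constraint 1: syllable 1 onset /tfm/ has 3 consonants (> 2) → illicit
/mpem/ — σ1 onset /mp/ (2C), coda /m/ ok → licit
/jpo/ — σ1 onset /jp/ (2C), coda /∅/ ok → licit
Licit: /tpol.lnos/, /mpem/, /jpo/ → 3.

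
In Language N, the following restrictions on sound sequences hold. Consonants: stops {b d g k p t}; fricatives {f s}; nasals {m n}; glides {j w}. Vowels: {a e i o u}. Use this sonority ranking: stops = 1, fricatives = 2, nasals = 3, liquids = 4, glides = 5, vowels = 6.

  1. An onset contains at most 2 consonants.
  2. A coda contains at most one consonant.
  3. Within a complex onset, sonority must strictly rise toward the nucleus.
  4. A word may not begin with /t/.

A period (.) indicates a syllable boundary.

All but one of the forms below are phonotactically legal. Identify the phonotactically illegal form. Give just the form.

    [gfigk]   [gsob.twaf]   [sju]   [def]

[gfigk] — violates constraint 2: syllable 1 coda /gk/ has 2 consonants (> 1) → phonotactically illegal
[gsob.twaf] — σ1 onset /gs/ (1→2 rises), coda /b/ ok; σ2 onset /tw/ (1→5 rises), coda /f/ ok → phonotactically legal
[sju] — σ1 onset /sj/ (2→5 rises), coda /∅/ ok → phonotactically legal
[def] — σ1 onset /d/, coda /f/ ok → phonotactically legal

[gfigk]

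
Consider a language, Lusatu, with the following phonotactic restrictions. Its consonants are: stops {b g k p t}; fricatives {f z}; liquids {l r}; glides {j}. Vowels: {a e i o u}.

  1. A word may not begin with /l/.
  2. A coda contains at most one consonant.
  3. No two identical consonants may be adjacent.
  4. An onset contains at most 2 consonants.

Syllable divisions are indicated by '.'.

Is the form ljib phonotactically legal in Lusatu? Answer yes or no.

no

ljib — violates constraint 1: word begins with /l/ → phonotactically illegal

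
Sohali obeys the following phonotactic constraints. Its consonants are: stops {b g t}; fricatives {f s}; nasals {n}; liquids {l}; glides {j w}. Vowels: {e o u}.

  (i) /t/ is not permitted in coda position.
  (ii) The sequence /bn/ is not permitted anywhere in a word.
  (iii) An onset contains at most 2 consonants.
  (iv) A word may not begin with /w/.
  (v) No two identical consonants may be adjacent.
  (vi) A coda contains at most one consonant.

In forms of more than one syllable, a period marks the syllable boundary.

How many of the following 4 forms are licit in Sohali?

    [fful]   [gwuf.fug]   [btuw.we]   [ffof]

0

[fful] — violates constraint (v): adjacent identical consonants /ff/ → illicit
[gwuf.fug] — violates constraint (v): adjacent identical consonants /ff/ → illicit
[btuw.we] — violates constraint (v): adjacent identical consonants /ww/ → illicit
[ffof] — violates constraint (v): adjacent identical consonants /ff/ → illicit
No form is licit → 0.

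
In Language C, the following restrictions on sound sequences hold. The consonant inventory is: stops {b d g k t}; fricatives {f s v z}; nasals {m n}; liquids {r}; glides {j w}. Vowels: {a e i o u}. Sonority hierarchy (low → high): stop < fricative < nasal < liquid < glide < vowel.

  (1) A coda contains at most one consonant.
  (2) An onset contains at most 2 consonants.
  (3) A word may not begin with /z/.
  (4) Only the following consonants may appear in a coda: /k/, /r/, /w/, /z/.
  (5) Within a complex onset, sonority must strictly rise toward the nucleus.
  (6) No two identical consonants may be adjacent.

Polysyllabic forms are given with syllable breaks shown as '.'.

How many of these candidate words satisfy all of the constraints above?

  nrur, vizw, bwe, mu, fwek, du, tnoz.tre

nrur — σ1 onset /nr/ (3→4 rises), coda /r/ ok → well-formed
vizw — violates constraint 1: syllable 1 coda /zw/ has 2 consonants (> 1) → ill-formed
bwe — σ1 onset /bw/ (1→5 rises), coda /∅/ ok → well-formed
mu — σ1 onset /m/, coda /∅/ ok → well-formed
fwek — σ1 onset /fw/ (2→5 rises), coda /k/ ok → well-formed
du — σ1 onset /d/, coda /∅/ ok → well-formed
tnoz.tre — σ1 onset /tn/ (1→3 rises), coda /z/ ok; σ2 onset /tr/ (1→4 rises), coda /∅/ ok → well-formed
Well-formed: nrur, bwe, mu, fwek, du, tnoz.tre → 6.

6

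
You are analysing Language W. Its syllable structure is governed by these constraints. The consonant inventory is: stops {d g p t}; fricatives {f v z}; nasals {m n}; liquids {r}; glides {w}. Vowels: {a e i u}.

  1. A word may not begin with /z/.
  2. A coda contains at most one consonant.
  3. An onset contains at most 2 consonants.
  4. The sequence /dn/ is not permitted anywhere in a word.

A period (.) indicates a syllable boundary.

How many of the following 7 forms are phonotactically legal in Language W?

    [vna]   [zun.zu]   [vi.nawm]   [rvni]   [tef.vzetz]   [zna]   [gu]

[vna] — σ1 onset /vn/ (2C), coda /∅/ ok → phonotactically legal
[zun.zu] — violates constraint 1: word begins with /z/ → phonotactically illegal
[vi.nawm] — violates constraint 2: syllable 2 coda /wm/ has 2 consonants (> 1) → phonotactically illegal
[rvni] — violates constraint 3: syllable 1 onset /rvn/ has 3 consonants (> 2) → phonotactically illegal
[tef.vzetz] — violates constraint 2: syllable 2 coda /tz/ has 2 consonants (> 1) → phonotactically illegal
[zna] — violates constraint 1: word begins with /z/ → phonotactically illegal
[gu] — σ1 onset /g/, coda /∅/ ok → phonotactically legal
Phonotactically legal: [vna], [gu] → 2.

2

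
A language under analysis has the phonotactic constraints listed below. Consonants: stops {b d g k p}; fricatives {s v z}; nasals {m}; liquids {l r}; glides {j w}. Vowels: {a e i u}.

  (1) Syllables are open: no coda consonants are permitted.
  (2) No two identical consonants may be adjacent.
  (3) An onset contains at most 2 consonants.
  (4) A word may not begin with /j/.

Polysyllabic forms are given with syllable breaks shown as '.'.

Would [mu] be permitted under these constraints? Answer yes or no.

yes

[mu] — σ1 onset /m/, coda /∅/ ok → permitted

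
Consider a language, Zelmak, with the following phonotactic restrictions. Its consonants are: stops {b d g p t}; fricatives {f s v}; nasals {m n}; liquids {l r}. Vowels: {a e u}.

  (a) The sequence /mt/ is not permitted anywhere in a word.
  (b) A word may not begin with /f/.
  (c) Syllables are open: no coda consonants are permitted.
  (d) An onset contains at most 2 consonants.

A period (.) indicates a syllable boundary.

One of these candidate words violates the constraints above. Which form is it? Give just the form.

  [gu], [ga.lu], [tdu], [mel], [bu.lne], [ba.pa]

[mel]

[gu] — σ1 onset /g/, coda /∅/ ok → well-formed
[ga.lu] — σ1 onset /g/, coda /∅/ ok; σ2 onset /l/, coda /∅/ ok → well-formed
[tdu] — σ1 onset /td/ (2C), coda /∅/ ok → well-formed
[mel] — violates constraint (c): syllable 1 coda /l/ has 1 consonant (> 0) → ill-formed
[bu.lne] — σ1 onset /b/, coda /∅/ ok; σ2 onset /ln/ (2C), coda /∅/ ok → well-formed
[ba.pa] — σ1 onset /b/, coda /∅/ ok; σ2 onset /p/, coda /∅/ ok → well-formed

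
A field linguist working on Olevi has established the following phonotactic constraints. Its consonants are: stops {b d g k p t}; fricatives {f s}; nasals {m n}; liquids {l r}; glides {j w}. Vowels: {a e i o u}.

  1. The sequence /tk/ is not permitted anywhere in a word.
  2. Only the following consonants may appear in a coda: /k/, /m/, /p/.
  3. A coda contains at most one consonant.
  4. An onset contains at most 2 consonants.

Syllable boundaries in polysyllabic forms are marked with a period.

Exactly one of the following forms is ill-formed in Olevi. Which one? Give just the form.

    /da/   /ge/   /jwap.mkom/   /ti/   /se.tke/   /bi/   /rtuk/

/se.tke/

/da/ — σ1 onset /d/, coda /∅/ ok → well-formed
/ge/ — σ1 onset /g/, coda /∅/ ok → well-formed
/jwap.mkom/ — σ1 onset /jw/ (2C), coda /p/ ok; σ2 onset /mk/ (2C), coda /m/ ok → well-formed
/ti/ — σ1 onset /t/, coda /∅/ ok → well-formed
/se.tke/ — violates constraint 1: contains banned sequence /tk/ → ill-formed
/bi/ — σ1 onset /b/, coda /∅/ ok → well-formed
/rtuk/ — σ1 onset /rt/ (2C), coda /k/ ok → well-formed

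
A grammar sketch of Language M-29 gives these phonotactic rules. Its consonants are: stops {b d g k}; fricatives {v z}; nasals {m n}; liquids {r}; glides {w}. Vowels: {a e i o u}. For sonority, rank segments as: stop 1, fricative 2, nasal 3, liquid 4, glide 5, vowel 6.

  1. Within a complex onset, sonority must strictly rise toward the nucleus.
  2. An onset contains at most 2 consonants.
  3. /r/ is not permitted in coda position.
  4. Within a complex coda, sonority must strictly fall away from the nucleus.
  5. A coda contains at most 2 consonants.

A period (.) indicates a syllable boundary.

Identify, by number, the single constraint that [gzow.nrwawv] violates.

2

[gzow.nrwawv]: syllable 2 onset /nrw/ has 3 consonants (> 2).
This is a violation of constraint 2: "An onset contains at most 2 consonants."
The remaining constraints (1, 3, 4, 5) are satisfied.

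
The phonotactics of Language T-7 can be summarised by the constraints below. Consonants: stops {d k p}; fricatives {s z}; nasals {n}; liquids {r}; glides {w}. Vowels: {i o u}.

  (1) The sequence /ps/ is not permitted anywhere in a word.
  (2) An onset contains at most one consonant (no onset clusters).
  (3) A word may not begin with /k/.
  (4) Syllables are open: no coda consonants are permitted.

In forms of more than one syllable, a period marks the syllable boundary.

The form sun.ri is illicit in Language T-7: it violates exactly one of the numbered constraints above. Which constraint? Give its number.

sun.ri: syllable 1 coda /n/ has 1 consonant (> 0).
This is a violation of constraint 4: "Syllables are open: no coda consonants are permitted."
The remaining constraints (1, 2, 3) are satisfied.

4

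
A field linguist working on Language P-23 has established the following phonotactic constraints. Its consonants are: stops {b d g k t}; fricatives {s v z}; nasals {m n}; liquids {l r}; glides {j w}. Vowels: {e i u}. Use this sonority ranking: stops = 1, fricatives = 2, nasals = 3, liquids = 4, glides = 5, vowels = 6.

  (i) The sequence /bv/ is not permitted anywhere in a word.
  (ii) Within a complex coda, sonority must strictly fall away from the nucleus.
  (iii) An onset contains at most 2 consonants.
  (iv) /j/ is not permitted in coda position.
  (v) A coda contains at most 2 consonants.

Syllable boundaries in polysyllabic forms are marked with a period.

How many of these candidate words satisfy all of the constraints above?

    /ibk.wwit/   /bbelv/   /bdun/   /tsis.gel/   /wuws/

4

/ibk.wwit/ — violates constraint (ii): syllable 1 coda /bk/: /b/ (stop, 1) → /k/ (stop, 1) does not fall → ill-formed
/bbelv/ — σ1 onset /bb/ (2C), coda /lv/ (4→2 falls) ok → well-formed
/bdun/ — σ1 onset /bd/ (2C), coda /n/ ok → well-formed
/tsis.gel/ — σ1 onset /ts/ (2C), coda /s/ ok; σ2 onset /g/, coda /l/ ok → well-formed
/wuws/ — σ1 onset /w/, coda /ws/ (5→2 falls) ok → well-formed
Well-formed: /bbelv/, /bdun/, /tsis.gel/, /wuws/ → 4.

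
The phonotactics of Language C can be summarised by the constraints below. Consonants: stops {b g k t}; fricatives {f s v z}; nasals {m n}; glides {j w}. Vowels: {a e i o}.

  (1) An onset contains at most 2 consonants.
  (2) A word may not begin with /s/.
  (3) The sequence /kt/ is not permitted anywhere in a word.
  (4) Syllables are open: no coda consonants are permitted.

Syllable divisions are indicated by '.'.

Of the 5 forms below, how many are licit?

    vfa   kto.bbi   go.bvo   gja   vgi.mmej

3

vfa — σ1 onset /vf/ (2C), coda /∅/ ok → licit
kto.bbi — violates constraint 3: contains banned sequence /kt/ → illicit
go.bvo — σ1 onset /g/, coda /∅/ ok; σ2 onset /bv/ (2C), coda /∅/ ok → licit
gja — σ1 onset /gj/ (2C), coda /∅/ ok → licit
vgi.mmej — violates constraint 4: syllable 2 coda /j/ has 1 consonant (> 0) → illicit
Licit: vfa, go.bvo, gja → 3.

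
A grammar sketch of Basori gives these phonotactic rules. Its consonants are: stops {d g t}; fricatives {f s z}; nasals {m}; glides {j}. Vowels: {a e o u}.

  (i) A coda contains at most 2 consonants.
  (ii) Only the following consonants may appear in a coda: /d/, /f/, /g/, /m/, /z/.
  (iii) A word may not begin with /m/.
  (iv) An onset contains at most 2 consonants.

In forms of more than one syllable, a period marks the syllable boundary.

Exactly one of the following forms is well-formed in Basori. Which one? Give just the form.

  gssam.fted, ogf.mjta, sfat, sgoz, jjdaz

sgoz

gssam.fted — violates constraint (iv): syllable 1 onset /gss/ has 3 consonants (> 2) → ill-formed
ogf.mjta — violates constraint (iv): syllable 2 onset /mjt/ has 3 consonants (> 2) → ill-formed
sfat — violates constraint (ii): syllable 1 coda contains /t/, which is not a licensed coda consonant → ill-formed
sgoz — σ1 onset /sg/ (2C), coda /z/ ok → well-formed
jjdaz — violates constraint (iv): syllable 1 onset /jjd/ has 3 consonants (> 2) → ill-formed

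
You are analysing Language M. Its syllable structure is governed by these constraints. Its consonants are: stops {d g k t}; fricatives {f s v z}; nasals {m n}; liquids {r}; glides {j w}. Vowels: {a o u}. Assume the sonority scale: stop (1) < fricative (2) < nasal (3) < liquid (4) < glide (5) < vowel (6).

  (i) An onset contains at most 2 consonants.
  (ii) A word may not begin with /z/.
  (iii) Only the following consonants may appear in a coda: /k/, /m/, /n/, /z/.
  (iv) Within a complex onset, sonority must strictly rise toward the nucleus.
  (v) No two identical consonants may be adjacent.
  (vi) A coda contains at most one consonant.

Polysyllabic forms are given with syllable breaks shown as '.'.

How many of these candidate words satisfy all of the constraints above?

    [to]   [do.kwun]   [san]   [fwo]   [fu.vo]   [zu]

5

[to] — σ1 onset /t/, coda /∅/ ok → well-formed
[do.kwun] — σ1 onset /d/, coda /∅/ ok; σ2 onset /kw/ (1→5 rises), coda /n/ ok → well-formed
[san] — σ1 onset /s/, coda /n/ ok → well-formed
[fwo] — σ1 onset /fw/ (2→5 rises), coda /∅/ ok → well-formed
[fu.vo] — σ1 onset /f/, coda /∅/ ok; σ2 onset /v/, coda /∅/ ok → well-formed
[zu] — violates constraint (ii): word begins with /z/ → ill-formed
Well-formed: [to], [do.kwun], [san], [fwo], [fu.vo] → 5.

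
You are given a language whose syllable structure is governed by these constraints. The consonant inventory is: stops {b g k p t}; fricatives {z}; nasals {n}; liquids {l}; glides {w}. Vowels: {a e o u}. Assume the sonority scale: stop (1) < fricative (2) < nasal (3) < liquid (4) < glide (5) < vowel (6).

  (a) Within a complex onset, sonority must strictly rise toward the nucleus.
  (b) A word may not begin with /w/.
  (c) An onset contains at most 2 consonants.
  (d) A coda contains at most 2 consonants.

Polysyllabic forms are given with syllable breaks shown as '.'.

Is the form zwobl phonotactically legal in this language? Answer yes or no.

zwobl — σ1 onset /zw/ (2→5 rises), coda /bl/ (2C) ok → phonotactically legal

yes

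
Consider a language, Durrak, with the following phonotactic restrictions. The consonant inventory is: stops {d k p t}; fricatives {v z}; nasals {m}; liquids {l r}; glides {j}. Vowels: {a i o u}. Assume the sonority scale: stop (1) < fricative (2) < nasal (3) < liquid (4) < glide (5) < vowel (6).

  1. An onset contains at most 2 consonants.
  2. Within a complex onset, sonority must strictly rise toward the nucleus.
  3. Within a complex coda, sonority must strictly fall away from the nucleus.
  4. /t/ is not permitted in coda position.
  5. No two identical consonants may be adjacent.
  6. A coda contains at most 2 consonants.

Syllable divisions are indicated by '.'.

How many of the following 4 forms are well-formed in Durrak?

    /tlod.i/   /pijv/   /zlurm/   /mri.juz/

4

/tlod.i/ — σ1 onset /tl/ (1→4 rises), coda /d/ ok; σ2 onset /∅/, coda /∅/ ok → well-formed
/pijv/ — σ1 onset /p/, coda /jv/ (5→2 falls) ok → well-formed
/zlurm/ — σ1 onset /zl/ (2→4 rises), coda /rm/ (4→3 falls) ok → well-formed
/mri.juz/ — σ1 onset /mr/ (3→4 rises), coda /∅/ ok; σ2 onset /j/, coda /z/ ok → well-formed
Well-formed: /tlod.i/, /pijv/, /zlurm/, /mri.juz/ → 4.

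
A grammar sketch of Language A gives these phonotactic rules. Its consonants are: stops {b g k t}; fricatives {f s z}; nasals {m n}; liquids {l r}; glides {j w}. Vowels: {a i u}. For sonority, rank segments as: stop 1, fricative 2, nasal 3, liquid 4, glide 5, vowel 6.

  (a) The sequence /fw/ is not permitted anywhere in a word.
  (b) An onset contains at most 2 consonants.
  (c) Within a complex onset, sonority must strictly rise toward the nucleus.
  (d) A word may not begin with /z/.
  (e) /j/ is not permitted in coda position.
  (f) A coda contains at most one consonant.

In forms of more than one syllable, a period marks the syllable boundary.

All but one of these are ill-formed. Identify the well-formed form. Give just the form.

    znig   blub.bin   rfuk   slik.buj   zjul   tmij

blub.bin

znig — violates constraint (d): word begins with /z/ → ill-formed
blub.bin — σ1 onset /bl/ (1→4 rises), coda /b/ ok; σ2 onset /b/, coda /n/ ok → well-formed
rfuk — violates constraint (c): syllable 1 onset /rf/: /r/ (liquid, 4) → /f/ (fricative, 2) does not rise → ill-formed
slik.buj — violates constraint (e): syllable 2 coda contains /j/ → ill-formed
zjul — violates constraint (d): word begins with /z/ → ill-formed
tmij — violates constraint (e): syllable 1 coda contains /j/ → ill-formed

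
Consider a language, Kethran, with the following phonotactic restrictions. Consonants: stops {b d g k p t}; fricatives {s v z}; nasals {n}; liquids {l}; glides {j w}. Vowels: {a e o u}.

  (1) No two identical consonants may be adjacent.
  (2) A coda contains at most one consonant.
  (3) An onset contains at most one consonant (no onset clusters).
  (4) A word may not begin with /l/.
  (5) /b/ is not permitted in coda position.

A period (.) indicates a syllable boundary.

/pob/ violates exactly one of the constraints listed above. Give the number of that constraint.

/pob/: syllable 1 coda contains /b/.
This is a violation of constraint 5: "/b/ is not permitted in coda position."
The remaining constraints (1, 2, 3, 4) are satisfied.

5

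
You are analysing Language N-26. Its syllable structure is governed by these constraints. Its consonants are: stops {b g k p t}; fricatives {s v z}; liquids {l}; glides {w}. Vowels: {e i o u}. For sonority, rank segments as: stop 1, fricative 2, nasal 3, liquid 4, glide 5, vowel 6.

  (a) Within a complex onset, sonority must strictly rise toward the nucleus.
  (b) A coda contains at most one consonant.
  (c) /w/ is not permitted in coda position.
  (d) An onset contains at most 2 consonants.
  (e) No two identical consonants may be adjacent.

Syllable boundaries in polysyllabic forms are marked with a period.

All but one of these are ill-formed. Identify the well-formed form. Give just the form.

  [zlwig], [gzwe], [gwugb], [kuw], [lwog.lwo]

[zlwig] — violates constraint (d): syllable 1 onset /zlw/ has 3 consonants (> 2) → ill-formed
[gzwe] — violates constraint (d): syllable 1 onset /gzw/ has 3 consonants (> 2) → ill-formed
[gwugb] — violates constraint (b): syllable 1 coda /gb/ has 2 consonants (> 1) → ill-formed
[kuw] — violates constraint (c): syllable 1 coda contains /w/ → ill-formed
[lwog.lwo] — σ1 onset /lw/ (4→5 rises), coda /g/ ok; σ2 onset /lw/ (4→5 rises), coda /∅/ ok → well-formed

[lwog.lwo]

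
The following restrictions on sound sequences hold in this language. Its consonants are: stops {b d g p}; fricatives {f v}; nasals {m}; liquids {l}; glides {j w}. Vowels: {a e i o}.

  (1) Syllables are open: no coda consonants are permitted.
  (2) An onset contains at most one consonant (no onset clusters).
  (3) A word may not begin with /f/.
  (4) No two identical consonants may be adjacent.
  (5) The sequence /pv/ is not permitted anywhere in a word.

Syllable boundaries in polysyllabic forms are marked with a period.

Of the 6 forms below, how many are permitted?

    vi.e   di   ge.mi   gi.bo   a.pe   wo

6

vi.e — σ1 onset /v/, coda /∅/ ok; σ2 onset /∅/, coda /∅/ ok → permitted
di — σ1 onset /d/, coda /∅/ ok → permitted
ge.mi — σ1 onset /g/, coda /∅/ ok; σ2 onset /m/, coda /∅/ ok → permitted
gi.bo — σ1 onset /g/, coda /∅/ ok; σ2 onset /b/, coda /∅/ ok → permitted
a.pe — σ1 onset /∅/, coda /∅/ ok; σ2 onset /p/, coda /∅/ ok → permitted
wo — σ1 onset /w/, coda /∅/ ok → permitted
Permitted: vi.e, di, ge.mi, gi.bo, a.pe, wo → 6.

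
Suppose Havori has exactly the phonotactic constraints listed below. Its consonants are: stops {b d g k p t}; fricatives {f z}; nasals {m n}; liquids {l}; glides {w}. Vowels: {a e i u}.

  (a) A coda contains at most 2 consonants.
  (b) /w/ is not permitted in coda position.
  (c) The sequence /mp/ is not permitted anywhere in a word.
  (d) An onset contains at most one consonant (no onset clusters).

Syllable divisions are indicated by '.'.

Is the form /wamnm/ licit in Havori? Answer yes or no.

no

/wamnm/ — violates constraint (a): syllable 1 coda /mnm/ has 3 consonants (> 2) → illicit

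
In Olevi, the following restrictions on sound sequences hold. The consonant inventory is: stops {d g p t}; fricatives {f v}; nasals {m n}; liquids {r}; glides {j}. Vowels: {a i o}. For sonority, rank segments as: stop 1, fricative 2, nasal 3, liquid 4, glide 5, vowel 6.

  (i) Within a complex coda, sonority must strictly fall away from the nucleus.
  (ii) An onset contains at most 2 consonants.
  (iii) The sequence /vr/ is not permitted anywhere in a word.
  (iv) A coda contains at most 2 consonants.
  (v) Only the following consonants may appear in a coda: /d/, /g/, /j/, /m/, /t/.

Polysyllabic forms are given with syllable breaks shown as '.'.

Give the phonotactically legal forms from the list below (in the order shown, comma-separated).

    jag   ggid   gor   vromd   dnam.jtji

jag, ggid

jag — σ1 onset /j/, coda /g/ ok → phonotactically legal
ggid — σ1 onset /gg/ (2C), coda /d/ ok → phonotactically legal
gor — violates constraint (v): syllable 1 coda contains /r/, which is not a licensed coda consonant → phonotactically illegal
vromd — violates constraint (iii): contains banned sequence /vr/ → phonotactically illegal
dnam.jtji — violates constraint (ii): syllable 2 onset /jtj/ has 3 consonants (> 2) → phonotactically illegal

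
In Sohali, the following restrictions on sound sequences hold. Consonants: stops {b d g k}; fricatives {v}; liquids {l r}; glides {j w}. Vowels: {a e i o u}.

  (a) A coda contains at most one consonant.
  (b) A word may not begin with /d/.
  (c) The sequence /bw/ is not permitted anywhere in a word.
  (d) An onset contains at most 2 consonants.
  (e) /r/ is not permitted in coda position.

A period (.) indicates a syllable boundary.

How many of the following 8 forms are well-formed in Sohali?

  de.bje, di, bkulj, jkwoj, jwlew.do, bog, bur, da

1

de.bje — violates constraint (b): word begins with /d/ → ill-formed
di — violates constraint (b): word begins with /d/ → ill-formed
bkulj — violates constraint (a): syllable 1 coda /lj/ has 2 consonants (> 1) → ill-formed
jkwoj — violates constraint (d): syllable 1 onset /jkw/ has 3 consonants (> 2) → ill-formed
jwlew.do — violates constraint (d): syllable 1 onset /jwl/ has 3 consonants (> 2) → ill-formed
bog — σ1 onset /b/, coda /g/ ok → well-formed
bur — violates constraint (e): syllable 1 coda contains /r/ → ill-formed
da — violates constraint (b): word begins with /d/ → ill-formed
Well-formed: bog → 1.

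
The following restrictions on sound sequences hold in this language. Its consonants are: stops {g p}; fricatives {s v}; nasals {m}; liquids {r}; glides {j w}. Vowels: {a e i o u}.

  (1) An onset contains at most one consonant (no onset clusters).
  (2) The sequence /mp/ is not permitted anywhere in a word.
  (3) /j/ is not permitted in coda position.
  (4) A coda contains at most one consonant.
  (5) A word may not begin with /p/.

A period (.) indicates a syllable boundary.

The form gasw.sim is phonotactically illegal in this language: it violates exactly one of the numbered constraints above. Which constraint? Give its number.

4

gasw.sim: syllable 1 coda /sw/ has 2 consonants (> 1).
This is a violation of constraint 4: "A coda contains at most one consonant."
The remaining constraints (1, 2, 3, 5) are satisfied.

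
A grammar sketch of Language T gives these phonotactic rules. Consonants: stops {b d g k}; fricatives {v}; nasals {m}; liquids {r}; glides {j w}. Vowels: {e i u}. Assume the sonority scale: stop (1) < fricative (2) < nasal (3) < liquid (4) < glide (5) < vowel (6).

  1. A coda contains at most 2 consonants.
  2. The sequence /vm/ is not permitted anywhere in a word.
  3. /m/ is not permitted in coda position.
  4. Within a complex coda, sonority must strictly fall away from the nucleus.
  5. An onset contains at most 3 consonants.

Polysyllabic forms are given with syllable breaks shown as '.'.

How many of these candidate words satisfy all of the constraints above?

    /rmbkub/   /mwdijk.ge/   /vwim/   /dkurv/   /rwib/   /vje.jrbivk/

4

/rmbkub/ — violates constraint 5: syllable 1 onset /rmbk/ has 4 consonants (> 3) → ill-formed
/mwdijk.ge/ — σ1 onset /mwd/ (3C), coda /jk/ (5→1 falls) ok; σ2 onset /g/, coda /∅/ ok → well-formed
/vwim/ — violates constraint 3: syllable 1 coda contains /m/ → ill-formed
/dkurv/ — σ1 onset /dk/ (2C), coda /rv/ (4→2 falls) ok → well-formed
/rwib/ — σ1 onset /rw/ (2C), coda /b/ ok → well-formed
/vje.jrbivk/ — σ1 onset /vj/ (2C), coda /∅/ ok; σ2 onset /jrb/ (3C), coda /vk/ (2→1 falls) ok → well-formed
Well-formed: /mwdijk.ge/, /dkurv/, /rwib/, /vje.jrbivk/ → 4.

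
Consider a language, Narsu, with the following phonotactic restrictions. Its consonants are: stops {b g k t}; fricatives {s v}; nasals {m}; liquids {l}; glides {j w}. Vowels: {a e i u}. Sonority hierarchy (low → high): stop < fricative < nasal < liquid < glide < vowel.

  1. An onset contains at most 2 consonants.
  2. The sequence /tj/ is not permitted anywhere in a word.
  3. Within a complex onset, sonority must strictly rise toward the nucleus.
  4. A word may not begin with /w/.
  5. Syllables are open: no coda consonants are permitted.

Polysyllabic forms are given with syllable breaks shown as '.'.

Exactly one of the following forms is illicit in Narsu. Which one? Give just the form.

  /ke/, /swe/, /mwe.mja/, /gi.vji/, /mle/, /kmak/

/ke/ — σ1 onset /k/, coda /∅/ ok → licit
/swe/ — σ1 onset /sw/ (2→5 rises), coda /∅/ ok → licit
/mwe.mja/ — σ1 onset /mw/ (3→5 rises), coda /∅/ ok; σ2 onset /mj/ (3→5 rises), coda /∅/ ok → licit
/gi.vji/ — σ1 onset /g/, coda /∅/ ok; σ2 onset /vj/ (2→5 rises), coda /∅/ ok → licit
/mle/ — σ1 onset /ml/ (3→4 rises), coda /∅/ ok → licit
/kmak/ — violates constraint 5: syllable 1 coda /k/ has 1 consonant (> 0) → illicit

/kmak/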